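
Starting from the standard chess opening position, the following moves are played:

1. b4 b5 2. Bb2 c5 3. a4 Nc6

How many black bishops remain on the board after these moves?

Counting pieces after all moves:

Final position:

  a b c d e f g h
  ─────────────────
8│♜ · ♝ ♛ ♚ ♝ ♞ ♜│8
7│♟ · · ♟ ♟ ♟ ♟ ♟│7
6│· · ♞ · · · · ·│6
5│· ♟ ♟ · · · · ·│5
4│♙ ♙ · · · · · ·│4
3│· · · · · · · ·│3
2│· ♗ ♙ ♙ ♙ ♙ ♙ ♙│2
1│♖ ♘ · ♕ ♔ ♗ ♘ ♖│1
  ─────────────────
  a b c d e f g h


2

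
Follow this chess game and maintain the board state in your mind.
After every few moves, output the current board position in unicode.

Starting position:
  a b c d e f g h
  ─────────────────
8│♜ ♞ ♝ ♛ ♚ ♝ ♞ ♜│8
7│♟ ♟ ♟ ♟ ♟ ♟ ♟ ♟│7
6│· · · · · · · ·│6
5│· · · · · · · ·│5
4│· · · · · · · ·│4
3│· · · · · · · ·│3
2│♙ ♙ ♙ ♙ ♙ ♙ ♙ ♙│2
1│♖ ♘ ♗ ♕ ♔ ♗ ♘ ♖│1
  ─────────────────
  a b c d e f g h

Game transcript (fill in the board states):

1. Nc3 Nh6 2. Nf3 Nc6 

  a b c d e f g h
  ─────────────────
8│♜ · ♝ ♛ ♚ ♝ · ♜│8
7│♟ ♟ ♟ ♟ ♟ ♟ ♟ ♟│7
6│· · ♞ · · · · ♞│6
5│· · · · · · · ·│5
4│· · · · · · · ·│4
3│· · ♘ · · ♘ · ·│3
2│♙ ♙ ♙ ♙ ♙ ♙ ♙ ♙│2
1│♖ · ♗ ♕ ♔ ♗ · ♖│1
  ─────────────────
  a b c d e f g h

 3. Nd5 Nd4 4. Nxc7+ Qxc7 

  a b c d e f g h
  ─────────────────
8│♜ · ♝ · ♚ ♝ · ♜│8
7│♟ ♟ ♛ ♟ ♟ ♟ ♟ ♟│7
6│· · · · · · · ♞│6
5│· · · · · · · ·│5
4│· · · ♞ · · · ·│4
3│· · · · · ♘ · ·│3
2│♙ ♙ ♙ ♙ ♙ ♙ ♙ ♙│2
1│♖ · ♗ ♕ ♔ ♗ · ♖│1
  ─────────────────
  a b c d e f g h

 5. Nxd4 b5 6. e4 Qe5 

  a b c d e f g h
  ─────────────────
8│♜ · ♝ · ♚ ♝ · ♜│8
7│♟ · · ♟ ♟ ♟ ♟ ♟│7
6│· · · · · · · ♞│6
5│· ♟ · · ♛ · · ·│5
4│· · · ♘ ♙ · · ·│4
3│· · · · · · · ·│3
2│♙ ♙ ♙ ♙ · ♙ ♙ ♙│2
1│♖ · ♗ ♕ ♔ ♗ · ♖│1
  ─────────────────
  a b c d e f g h

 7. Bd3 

  a b c d e f g h
  ─────────────────
8│♜ · ♝ · ♚ ♝ · ♜│8
7│♟ · · ♟ ♟ ♟ ♟ ♟│7
6│· · · · · · · ♞│6
5│· ♟ · · ♛ · · ·│5
4│· · · ♘ ♙ · · ·│4
3│· · · ♗ · · · ·│3
2│♙ ♙ ♙ ♙ · ♙ ♙ ♙│2
1│♖ · ♗ ♕ ♔ · · ♖│1
  ─────────────────
  a b c d e f g h


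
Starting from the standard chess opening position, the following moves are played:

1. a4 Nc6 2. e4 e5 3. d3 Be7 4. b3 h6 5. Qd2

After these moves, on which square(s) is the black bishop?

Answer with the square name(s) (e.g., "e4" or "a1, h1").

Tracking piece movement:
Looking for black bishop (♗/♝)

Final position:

  a b c d e f g h
  ─────────────────
8│♜ · ♝ ♛ ♚ · ♞ ♜│8
7│♟ ♟ ♟ ♟ ♝ ♟ ♟ ·│7
6│· · ♞ · · · · ♟│6
5│· · · · ♟ · · ·│5
4│♙ · · · ♙ · · ·│4
3│· ♙ · ♙ · · · ·│3
2│· · ♙ ♕ · ♙ ♙ ♙│2
1│♖ ♘ ♗ · ♔ ♗ ♘ ♖│1
  ─────────────────
  a b c d e f g h


c8, e7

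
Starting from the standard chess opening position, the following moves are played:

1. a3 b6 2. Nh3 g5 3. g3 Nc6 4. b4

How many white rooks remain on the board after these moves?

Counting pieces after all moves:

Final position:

  a b c d e f g h
  ─────────────────
8│♜ · ♝ ♛ ♚ ♝ ♞ ♜│8
7│♟ · ♟ ♟ ♟ ♟ · ♟│7
6│· ♟ ♞ · · · · ·│6
5│· · · · · · ♟ ·│5
4│· ♙ · · · · · ·│4
3│♙ · · · · · ♙ ♘│3
2│· · ♙ ♙ ♙ ♙ · ♙│2
1│♖ ♘ ♗ ♕ ♔ ♗ · ♖│1
  ─────────────────
  a b c d e f g h


2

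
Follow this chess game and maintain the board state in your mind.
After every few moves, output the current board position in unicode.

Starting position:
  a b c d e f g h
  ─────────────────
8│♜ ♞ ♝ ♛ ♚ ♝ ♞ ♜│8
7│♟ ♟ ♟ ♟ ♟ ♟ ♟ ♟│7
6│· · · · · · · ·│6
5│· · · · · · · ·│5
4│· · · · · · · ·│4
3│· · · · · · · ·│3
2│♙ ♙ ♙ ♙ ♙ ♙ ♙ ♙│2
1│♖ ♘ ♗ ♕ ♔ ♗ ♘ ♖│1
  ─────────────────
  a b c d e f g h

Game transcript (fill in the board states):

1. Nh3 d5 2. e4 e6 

  a b c d e f g h
  ─────────────────
8│♜ ♞ ♝ ♛ ♚ ♝ ♞ ♜│8
7│♟ ♟ ♟ · · ♟ ♟ ♟│7
6│· · · · ♟ · · ·│6
5│· · · ♟ · · · ·│5
4│· · · · ♙ · · ·│4
3│· · · · · · · ♘│3
2│♙ ♙ ♙ ♙ · ♙ ♙ ♙│2
1│♖ ♘ ♗ ♕ ♔ ♗ · ♖│1
  ─────────────────
  a b c d e f g h

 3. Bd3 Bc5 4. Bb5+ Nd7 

  a b c d e f g h
  ─────────────────
8│♜ · ♝ ♛ ♚ · ♞ ♜│8
7│♟ ♟ ♟ ♞ · ♟ ♟ ♟│7
6│· · · · ♟ · · ·│6
5│· ♗ ♝ ♟ · · · ·│5
4│· · · · ♙ · · ·│4
3│· · · · · · · ♘│3
2│♙ ♙ ♙ ♙ · ♙ ♙ ♙│2
1│♖ ♘ ♗ ♕ ♔ · · ♖│1
  ─────────────────
  a b c d e f g h

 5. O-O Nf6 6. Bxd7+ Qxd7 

  a b c d e f g h
  ─────────────────
8│♜ · ♝ · ♚ · · ♜│8
7│♟ ♟ ♟ ♛ · ♟ ♟ ♟│7
6│· · · · ♟ ♞ · ·│6
5│· · ♝ ♟ · · · ·│5
4│· · · · ♙ · · ·│4
3│· · · · · · · ♘│3
2│♙ ♙ ♙ ♙ · ♙ ♙ ♙│2
1│♖ ♘ ♗ ♕ · ♖ ♔ ·│1
  ─────────────────
  a b c d e f g h

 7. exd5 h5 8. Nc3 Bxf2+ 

  a b c d e f g h
  ─────────────────
8│♜ · ♝ · ♚ · · ♜│8
7│♟ ♟ ♟ ♛ · ♟ ♟ ·│7
6│· · · · ♟ ♞ · ·│6
5│· · · ♙ · · · ♟│5
4│· · · · · · · ·│4
3│· · ♘ · · · · ♘│3
2│♙ ♙ ♙ ♙ · ♝ ♙ ♙│2
1│♖ · ♗ ♕ · ♖ ♔ ·│1
  ─────────────────
  a b c d e f g h

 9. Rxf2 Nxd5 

  a b c d e f g h
  ─────────────────
8│♜ · ♝ · ♚ · · ♜│8
7│♟ ♟ ♟ ♛ · ♟ ♟ ·│7
6│· · · · ♟ · · ·│6
5│· · · ♞ · · · ♟│5
4│· · · · · · · ·│4
3│· · ♘ · · · · ♘│3
2│♙ ♙ ♙ ♙ · ♖ ♙ ♙│2
1│♖ · ♗ ♕ · · ♔ ·│1
  ─────────────────
  a b c d e f g h


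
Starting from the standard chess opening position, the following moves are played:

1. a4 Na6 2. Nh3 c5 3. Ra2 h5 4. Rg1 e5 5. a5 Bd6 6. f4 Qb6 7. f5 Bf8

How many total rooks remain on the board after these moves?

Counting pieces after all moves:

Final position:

  a b c d e f g h
  ─────────────────
8│♜ · ♝ · ♚ ♝ ♞ ♜│8
7│♟ ♟ · ♟ · ♟ ♟ ·│7
6│♞ ♛ · · · · · ·│6
5│♙ · ♟ · ♟ ♙ · ♟│5
4│· · · · · · · ·│4
3│· · · · · · · ♘│3
2│♖ ♙ ♙ ♙ ♙ · ♙ ♙│2
1│· ♘ ♗ ♕ ♔ ♗ ♖ ·│1
  ─────────────────
  a b c d e f g h


4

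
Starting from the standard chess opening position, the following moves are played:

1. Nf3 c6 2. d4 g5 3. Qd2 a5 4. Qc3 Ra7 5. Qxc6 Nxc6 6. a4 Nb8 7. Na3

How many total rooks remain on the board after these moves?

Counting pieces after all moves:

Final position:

  a b c d e f g h
  ─────────────────
8│· ♞ ♝ ♛ ♚ ♝ ♞ ♜│8
7│♜ ♟ · ♟ ♟ ♟ · ♟│7
6│· · · · · · · ·│6
5│♟ · · · · · ♟ ·│5
4│♙ · · ♙ · · · ·│4
3│♘ · · · · ♘ · ·│3
2│· ♙ ♙ · ♙ ♙ ♙ ♙│2
1│♖ · ♗ · ♔ ♗ · ♖│1
  ─────────────────
  a b c d e f g h


4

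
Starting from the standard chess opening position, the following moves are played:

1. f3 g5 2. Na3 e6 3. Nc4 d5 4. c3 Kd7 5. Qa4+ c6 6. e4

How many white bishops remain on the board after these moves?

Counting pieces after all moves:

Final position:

  a b c d e f g h
  ─────────────────
8│♜ ♞ ♝ ♛ · ♝ ♞ ♜│8
7│♟ ♟ · ♚ · ♟ · ♟│7
6│· · ♟ · ♟ · · ·│6
5│· · · ♟ · · ♟ ·│5
4│♕ · ♘ · ♙ · · ·│4
3│· · ♙ · · ♙ · ·│3
2│♙ ♙ · ♙ · · ♙ ♙│2
1│♖ · ♗ · ♔ ♗ ♘ ♖│1
  ─────────────────
  a b c d e f g h


2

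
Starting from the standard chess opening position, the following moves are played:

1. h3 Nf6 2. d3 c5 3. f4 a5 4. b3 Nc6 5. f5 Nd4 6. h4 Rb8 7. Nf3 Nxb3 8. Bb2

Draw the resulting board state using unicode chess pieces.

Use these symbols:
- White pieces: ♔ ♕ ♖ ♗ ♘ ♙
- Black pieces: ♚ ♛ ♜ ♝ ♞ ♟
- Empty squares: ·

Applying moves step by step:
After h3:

♜ ♞ ♝ ♛ ♚ ♝ ♞ ♜
♟ ♟ ♟ ♟ ♟ ♟ ♟ ♟
· · · · · · · ·
· · · · · · · ·
· · · · · · · ·
· · · · · · · ♙
♙ ♙ ♙ ♙ ♙ ♙ ♙ ·
♖ ♘ ♗ ♕ ♔ ♗ ♘ ♖


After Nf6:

♜ ♞ ♝ ♛ ♚ ♝ · ♜
♟ ♟ ♟ ♟ ♟ ♟ ♟ ♟
· · · · · ♞ · ·
· · · · · · · ·
· · · · · · · ·
· · · · · · · ♙
♙ ♙ ♙ ♙ ♙ ♙ ♙ ·
♖ ♘ ♗ ♕ ♔ ♗ ♘ ♖


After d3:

♜ ♞ ♝ ♛ ♚ ♝ · ♜
♟ ♟ ♟ ♟ ♟ ♟ ♟ ♟
· · · · · ♞ · ·
· · · · · · · ·
· · · · · · · ·
· · · ♙ · · · ♙
♙ ♙ ♙ · ♙ ♙ ♙ ·
♖ ♘ ♗ ♕ ♔ ♗ ♘ ♖


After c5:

♜ ♞ ♝ ♛ ♚ ♝ · ♜
♟ ♟ · ♟ ♟ ♟ ♟ ♟
· · · · · ♞ · ·
· · ♟ · · · · ·
· · · · · · · ·
· · · ♙ · · · ♙
♙ ♙ ♙ · ♙ ♙ ♙ ·
♖ ♘ ♗ ♕ ♔ ♗ ♘ ♖


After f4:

♜ ♞ ♝ ♛ ♚ ♝ · ♜
♟ ♟ · ♟ ♟ ♟ ♟ ♟
· · · · · ♞ · ·
· · ♟ · · · · ·
· · · · · ♙ · ·
· · · ♙ · · · ♙
♙ ♙ ♙ · ♙ · ♙ ·
♖ ♘ ♗ ♕ ♔ ♗ ♘ ♖


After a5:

♜ ♞ ♝ ♛ ♚ ♝ · ♜
· ♟ · ♟ ♟ ♟ ♟ ♟
· · · · · ♞ · ·
♟ · ♟ · · · · ·
· · · · · ♙ · ·
· · · ♙ · · · ♙
♙ ♙ ♙ · ♙ · ♙ ·
♖ ♘ ♗ ♕ ♔ ♗ ♘ ♖


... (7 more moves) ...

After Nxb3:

· ♜ ♝ ♛ ♚ ♝ · ♜
· ♟ · ♟ ♟ ♟ ♟ ♟
· · · · · ♞ · ·
♟ · ♟ · · ♙ · ·
· · · · · · · ♙
· ♞ · ♙ · ♘ · ·
♙ · ♙ · ♙ · ♙ ·
♖ ♘ ♗ ♕ ♔ ♗ · ♖


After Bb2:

· ♜ ♝ ♛ ♚ ♝ · ♜
· ♟ · ♟ ♟ ♟ ♟ ♟
· · · · · ♞ · ·
♟ · ♟ · · ♙ · ·
· · · · · · · ♙
· ♞ · ♙ · ♘ · ·
♙ ♗ ♙ · ♙ · ♙ ·
♖ ♘ · ♕ ♔ ♗ · ♖



  a b c d e f g h
  ─────────────────
8│· ♜ ♝ ♛ ♚ ♝ · ♜│8
7│· ♟ · ♟ ♟ ♟ ♟ ♟│7
6│· · · · · ♞ · ·│6
5│♟ · ♟ · · ♙ · ·│5
4│· · · · · · · ♙│4
3│· ♞ · ♙ · ♘ · ·│3
2│♙ ♗ ♙ · ♙ · ♙ ·│2
1│♖ ♘ · ♕ ♔ ♗ · ♖│1
  ─────────────────
  a b c d e f g h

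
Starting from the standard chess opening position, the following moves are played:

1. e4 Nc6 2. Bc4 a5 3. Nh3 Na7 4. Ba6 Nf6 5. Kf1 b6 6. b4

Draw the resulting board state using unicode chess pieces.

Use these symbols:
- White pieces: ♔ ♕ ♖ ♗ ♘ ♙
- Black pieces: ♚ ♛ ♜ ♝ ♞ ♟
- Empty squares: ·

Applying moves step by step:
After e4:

♜ ♞ ♝ ♛ ♚ ♝ ♞ ♜
♟ ♟ ♟ ♟ ♟ ♟ ♟ ♟
· · · · · · · ·
· · · · · · · ·
· · · · ♙ · · ·
· · · · · · · ·
♙ ♙ ♙ ♙ · ♙ ♙ ♙
♖ ♘ ♗ ♕ ♔ ♗ ♘ ♖


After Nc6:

♜ · ♝ ♛ ♚ ♝ ♞ ♜
♟ ♟ ♟ ♟ ♟ ♟ ♟ ♟
· · ♞ · · · · ·
· · · · · · · ·
· · · · ♙ · · ·
· · · · · · · ·
♙ ♙ ♙ ♙ · ♙ ♙ ♙
♖ ♘ ♗ ♕ ♔ ♗ ♘ ♖


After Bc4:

♜ · ♝ ♛ ♚ ♝ ♞ ♜
♟ ♟ ♟ ♟ ♟ ♟ ♟ ♟
· · ♞ · · · · ·
· · · · · · · ·
· · ♗ · ♙ · · ·
· · · · · · · ·
♙ ♙ ♙ ♙ · ♙ ♙ ♙
♖ ♘ ♗ ♕ ♔ · ♘ ♖


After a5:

♜ · ♝ ♛ ♚ ♝ ♞ ♜
· ♟ ♟ ♟ ♟ ♟ ♟ ♟
· · ♞ · · · · ·
♟ · · · · · · ·
· · ♗ · ♙ · · ·
· · · · · · · ·
♙ ♙ ♙ ♙ · ♙ ♙ ♙
♖ ♘ ♗ ♕ ♔ · ♘ ♖


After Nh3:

♜ · ♝ ♛ ♚ ♝ ♞ ♜
· ♟ ♟ ♟ ♟ ♟ ♟ ♟
· · ♞ · · · · ·
♟ · · · · · · ·
· · ♗ · ♙ · · ·
· · · · · · · ♘
♙ ♙ ♙ ♙ · ♙ ♙ ♙
♖ ♘ ♗ ♕ ♔ · · ♖


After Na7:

♜ · ♝ ♛ ♚ ♝ ♞ ♜
♞ ♟ ♟ ♟ ♟ ♟ ♟ ♟
· · · · · · · ·
♟ · · · · · · ·
· · ♗ · ♙ · · ·
· · · · · · · ♘
♙ ♙ ♙ ♙ · ♙ ♙ ♙
♖ ♘ ♗ ♕ ♔ · · ♖


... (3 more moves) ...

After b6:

♜ · ♝ ♛ ♚ ♝ · ♜
♞ · ♟ ♟ ♟ ♟ ♟ ♟
♗ ♟ · · · ♞ · ·
♟ · · · · · · ·
· · · · ♙ · · ·
· · · · · · · ♘
♙ ♙ ♙ ♙ · ♙ ♙ ♙
♖ ♘ ♗ ♕ · ♔ · ♖


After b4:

♜ · ♝ ♛ ♚ ♝ · ♜
♞ · ♟ ♟ ♟ ♟ ♟ ♟
♗ ♟ · · · ♞ · ·
♟ · · · · · · ·
· ♙ · · ♙ · · ·
· · · · · · · ♘
♙ · ♙ ♙ · ♙ ♙ ♙
♖ ♘ ♗ ♕ · ♔ · ♖



  a b c d e f g h
  ─────────────────
8│♜ · ♝ ♛ ♚ ♝ · ♜│8
7│♞ · ♟ ♟ ♟ ♟ ♟ ♟│7
6│♗ ♟ · · · ♞ · ·│6
5│♟ · · · · · · ·│5
4│· ♙ · · ♙ · · ·│4
3│· · · · · · · ♘│3
2│♙ · ♙ ♙ · ♙ ♙ ♙│2
1│♖ ♘ ♗ ♕ · ♔ · ♖│1
  ─────────────────
  a b c d e f g h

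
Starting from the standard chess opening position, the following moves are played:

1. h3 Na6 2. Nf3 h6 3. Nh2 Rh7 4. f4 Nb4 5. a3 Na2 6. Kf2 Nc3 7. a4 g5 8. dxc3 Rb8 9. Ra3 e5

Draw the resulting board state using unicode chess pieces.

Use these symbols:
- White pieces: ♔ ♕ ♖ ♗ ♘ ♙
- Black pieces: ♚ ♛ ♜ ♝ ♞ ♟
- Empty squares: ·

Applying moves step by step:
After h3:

♜ ♞ ♝ ♛ ♚ ♝ ♞ ♜
♟ ♟ ♟ ♟ ♟ ♟ ♟ ♟
· · · · · · · ·
· · · · · · · ·
· · · · · · · ·
· · · · · · · ♙
♙ ♙ ♙ ♙ ♙ ♙ ♙ ·
♖ ♘ ♗ ♕ ♔ ♗ ♘ ♖


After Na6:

♜ · ♝ ♛ ♚ ♝ ♞ ♜
♟ ♟ ♟ ♟ ♟ ♟ ♟ ♟
♞ · · · · · · ·
· · · · · · · ·
· · · · · · · ·
· · · · · · · ♙
♙ ♙ ♙ ♙ ♙ ♙ ♙ ·
♖ ♘ ♗ ♕ ♔ ♗ ♘ ♖


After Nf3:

♜ · ♝ ♛ ♚ ♝ ♞ ♜
♟ ♟ ♟ ♟ ♟ ♟ ♟ ♟
♞ · · · · · · ·
· · · · · · · ·
· · · · · · · ·
· · · · · ♘ · ♙
♙ ♙ ♙ ♙ ♙ ♙ ♙ ·
♖ ♘ ♗ ♕ ♔ ♗ · ♖


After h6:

♜ · ♝ ♛ ♚ ♝ ♞ ♜
♟ ♟ ♟ ♟ ♟ ♟ ♟ ·
♞ · · · · · · ♟
· · · · · · · ·
· · · · · · · ·
· · · · · ♘ · ♙
♙ ♙ ♙ ♙ ♙ ♙ ♙ ·
♖ ♘ ♗ ♕ ♔ ♗ · ♖


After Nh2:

♜ · ♝ ♛ ♚ ♝ ♞ ♜
♟ ♟ ♟ ♟ ♟ ♟ ♟ ·
♞ · · · · · · ♟
· · · · · · · ·
· · · · · · · ·
· · · · · · · ♙
♙ ♙ ♙ ♙ ♙ ♙ ♙ ♘
♖ ♘ ♗ ♕ ♔ ♗ · ♖


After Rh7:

♜ · ♝ ♛ ♚ ♝ ♞ ·
♟ ♟ ♟ ♟ ♟ ♟ ♟ ♜
♞ · · · · · · ♟
· · · · · · · ·
· · · · · · · ·
· · · · · · · ♙
♙ ♙ ♙ ♙ ♙ ♙ ♙ ♘
♖ ♘ ♗ ♕ ♔ ♗ · ♖


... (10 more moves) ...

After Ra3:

· ♜ ♝ ♛ ♚ ♝ ♞ ·
♟ ♟ ♟ ♟ ♟ ♟ · ♜
· · · · · · · ♟
· · · · · · ♟ ·
♙ · · · · ♙ · ·
♖ · ♙ · · · · ♙
· ♙ ♙ · ♙ ♔ ♙ ♘
· ♘ ♗ ♕ · ♗ · ♖


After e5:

· ♜ ♝ ♛ ♚ ♝ ♞ ·
♟ ♟ ♟ ♟ · ♟ · ♜
· · · · · · · ♟
· · · · ♟ · ♟ ·
♙ · · · · ♙ · ·
♖ · ♙ · · · · ♙
· ♙ ♙ · ♙ ♔ ♙ ♘
· ♘ ♗ ♕ · ♗ · ♖



  a b c d e f g h
  ─────────────────
8│· ♜ ♝ ♛ ♚ ♝ ♞ ·│8
7│♟ ♟ ♟ ♟ · ♟ · ♜│7
6│· · · · · · · ♟│6
5│· · · · ♟ · ♟ ·│5
4│♙ · · · · ♙ · ·│4
3│♖ · ♙ · · · · ♙│3
2│· ♙ ♙ · ♙ ♔ ♙ ♘│2
1│· ♘ ♗ ♕ · ♗ · ♖│1
  ─────────────────
  a b c d e f g h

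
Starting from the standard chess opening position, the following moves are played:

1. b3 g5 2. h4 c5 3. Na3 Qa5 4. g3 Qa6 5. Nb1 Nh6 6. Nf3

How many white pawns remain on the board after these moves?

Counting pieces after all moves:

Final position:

  a b c d e f g h
  ─────────────────
8│♜ ♞ ♝ · ♚ ♝ · ♜│8
7│♟ ♟ · ♟ ♟ ♟ · ♟│7
6│♛ · · · · · · ♞│6
5│· · ♟ · · · ♟ ·│5
4│· · · · · · · ♙│4
3│· ♙ · · · ♘ ♙ ·│3
2│♙ · ♙ ♙ ♙ ♙ · ·│2
1│♖ ♘ ♗ ♕ ♔ ♗ · ♖│1
  ─────────────────
  a b c d e f g h


8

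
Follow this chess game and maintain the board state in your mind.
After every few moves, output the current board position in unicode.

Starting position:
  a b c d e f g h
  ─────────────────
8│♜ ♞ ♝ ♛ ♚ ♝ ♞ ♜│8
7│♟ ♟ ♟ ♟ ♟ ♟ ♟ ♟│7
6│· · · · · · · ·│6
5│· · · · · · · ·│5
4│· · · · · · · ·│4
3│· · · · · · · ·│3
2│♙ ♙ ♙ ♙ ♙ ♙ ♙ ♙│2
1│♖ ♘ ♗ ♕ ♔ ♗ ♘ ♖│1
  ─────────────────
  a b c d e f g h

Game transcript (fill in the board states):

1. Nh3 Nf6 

  a b c d e f g h
  ─────────────────
8│♜ ♞ ♝ ♛ ♚ ♝ · ♜│8
7│♟ ♟ ♟ ♟ ♟ ♟ ♟ ♟│7
6│· · · · · ♞ · ·│6
5│· · · · · · · ·│5
4│· · · · · · · ·│4
3│· · · · · · · ♘│3
2│♙ ♙ ♙ ♙ ♙ ♙ ♙ ♙│2
1│♖ ♘ ♗ ♕ ♔ ♗ · ♖│1
  ─────────────────
  a b c d e f g h

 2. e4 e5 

  a b c d e f g h
  ─────────────────
8│♜ ♞ ♝ ♛ ♚ ♝ · ♜│8
7│♟ ♟ ♟ ♟ · ♟ ♟ ♟│7
6│· · · · · ♞ · ·│6
5│· · · · ♟ · · ·│5
4│· · · · ♙ · · ·│4
3│· · · · · · · ♘│3
2│♙ ♙ ♙ ♙ · ♙ ♙ ♙│2
1│♖ ♘ ♗ ♕ ♔ ♗ · ♖│1
  ─────────────────
  a b c d e f g h

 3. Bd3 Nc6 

  a b c d e f g h
  ─────────────────
8│♜ · ♝ ♛ ♚ ♝ · ♜│8
7│♟ ♟ ♟ ♟ · ♟ ♟ ♟│7
6│· · ♞ · · ♞ · ·│6
5│· · · · ♟ · · ·│5
4│· · · · ♙ · · ·│4
3│· · · ♗ · · · ♘│3
2│♙ ♙ ♙ ♙ · ♙ ♙ ♙│2
1│♖ ♘ ♗ ♕ ♔ · · ♖│1
  ─────────────────
  a b c d e f g h



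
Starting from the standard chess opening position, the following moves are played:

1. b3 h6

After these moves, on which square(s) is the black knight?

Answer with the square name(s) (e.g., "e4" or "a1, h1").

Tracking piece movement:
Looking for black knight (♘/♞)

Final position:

  a b c d e f g h
  ─────────────────
8│♜ ♞ ♝ ♛ ♚ ♝ ♞ ♜│8
7│♟ ♟ ♟ ♟ ♟ ♟ ♟ ·│7
6│· · · · · · · ♟│6
5│· · · · · · · ·│5
4│· · · · · · · ·│4
3│· ♙ · · · · · ·│3
2│♙ · ♙ ♙ ♙ ♙ ♙ ♙│2
1│♖ ♘ ♗ ♕ ♔ ♗ ♘ ♖│1
  ─────────────────
  a b c d e f g h


b8, g8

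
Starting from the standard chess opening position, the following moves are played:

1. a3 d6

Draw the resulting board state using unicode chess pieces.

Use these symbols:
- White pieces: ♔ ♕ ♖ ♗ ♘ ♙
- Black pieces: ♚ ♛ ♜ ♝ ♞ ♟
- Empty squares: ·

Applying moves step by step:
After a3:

♜ ♞ ♝ ♛ ♚ ♝ ♞ ♜
♟ ♟ ♟ ♟ ♟ ♟ ♟ ♟
· · · · · · · ·
· · · · · · · ·
· · · · · · · ·
♙ · · · · · · ·
· ♙ ♙ ♙ ♙ ♙ ♙ ♙
♖ ♘ ♗ ♕ ♔ ♗ ♘ ♖


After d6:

♜ ♞ ♝ ♛ ♚ ♝ ♞ ♜
♟ ♟ ♟ · ♟ ♟ ♟ ♟
· · · ♟ · · · ·
· · · · · · · ·
· · · · · · · ·
♙ · · · · · · ·
· ♙ ♙ ♙ ♙ ♙ ♙ ♙
♖ ♘ ♗ ♕ ♔ ♗ ♘ ♖



  a b c d e f g h
  ─────────────────
8│♜ ♞ ♝ ♛ ♚ ♝ ♞ ♜│8
7│♟ ♟ ♟ · ♟ ♟ ♟ ♟│7
6│· · · ♟ · · · ·│6
5│· · · · · · · ·│5
4│· · · · · · · ·│4
3│♙ · · · · · · ·│3
2│· ♙ ♙ ♙ ♙ ♙ ♙ ♙│2
1│♖ ♘ ♗ ♕ ♔ ♗ ♘ ♖│1
  ─────────────────
  a b c d e f g h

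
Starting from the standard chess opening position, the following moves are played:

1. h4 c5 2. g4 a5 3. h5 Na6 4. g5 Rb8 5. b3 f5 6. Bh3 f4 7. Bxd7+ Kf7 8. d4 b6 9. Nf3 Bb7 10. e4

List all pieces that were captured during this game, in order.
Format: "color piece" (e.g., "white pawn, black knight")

Tracking captures:
  Bxd7+: captured black pawn

black pawn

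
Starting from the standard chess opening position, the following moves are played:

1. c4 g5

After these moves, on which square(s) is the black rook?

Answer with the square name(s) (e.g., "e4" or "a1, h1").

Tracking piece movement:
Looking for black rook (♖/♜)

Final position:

  a b c d e f g h
  ─────────────────
8│♜ ♞ ♝ ♛ ♚ ♝ ♞ ♜│8
7│♟ ♟ ♟ ♟ ♟ ♟ · ♟│7
6│· · · · · · · ·│6
5│· · · · · · ♟ ·│5
4│· · ♙ · · · · ·│4
3│· · · · · · · ·│3
2│♙ ♙ · ♙ ♙ ♙ ♙ ♙│2
1│♖ ♘ ♗ ♕ ♔ ♗ ♘ ♖│1
  ─────────────────
  a b c d e f g h


a8, h8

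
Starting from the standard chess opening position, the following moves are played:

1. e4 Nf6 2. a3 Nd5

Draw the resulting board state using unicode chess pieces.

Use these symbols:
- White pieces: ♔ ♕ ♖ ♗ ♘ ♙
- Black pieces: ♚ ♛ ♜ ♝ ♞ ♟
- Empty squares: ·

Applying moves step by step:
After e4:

♜ ♞ ♝ ♛ ♚ ♝ ♞ ♜
♟ ♟ ♟ ♟ ♟ ♟ ♟ ♟
· · · · · · · ·
· · · · · · · ·
· · · · ♙ · · ·
· · · · · · · ·
♙ ♙ ♙ ♙ · ♙ ♙ ♙
♖ ♘ ♗ ♕ ♔ ♗ ♘ ♖


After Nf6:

♜ ♞ ♝ ♛ ♚ ♝ · ♜
♟ ♟ ♟ ♟ ♟ ♟ ♟ ♟
· · · · · ♞ · ·
· · · · · · · ·
· · · · ♙ · · ·
· · · · · · · ·
♙ ♙ ♙ ♙ · ♙ ♙ ♙
♖ ♘ ♗ ♕ ♔ ♗ ♘ ♖


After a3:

♜ ♞ ♝ ♛ ♚ ♝ · ♜
♟ ♟ ♟ ♟ ♟ ♟ ♟ ♟
· · · · · ♞ · ·
· · · · · · · ·
· · · · ♙ · · ·
♙ · · · · · · ·
· ♙ ♙ ♙ · ♙ ♙ ♙
♖ ♘ ♗ ♕ ♔ ♗ ♘ ♖


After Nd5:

♜ ♞ ♝ ♛ ♚ ♝ · ♜
♟ ♟ ♟ ♟ ♟ ♟ ♟ ♟
· · · · · · · ·
· · · ♞ · · · ·
· · · · ♙ · · ·
♙ · · · · · · ·
· ♙ ♙ ♙ · ♙ ♙ ♙
♖ ♘ ♗ ♕ ♔ ♗ ♘ ♖



  a b c d e f g h
  ─────────────────
8│♜ ♞ ♝ ♛ ♚ ♝ · ♜│8
7│♟ ♟ ♟ ♟ ♟ ♟ ♟ ♟│7
6│· · · · · · · ·│6
5│· · · ♞ · · · ·│5
4│· · · · ♙ · · ·│4
3│♙ · · · · · · ·│3
2│· ♙ ♙ ♙ · ♙ ♙ ♙│2
1│♖ ♘ ♗ ♕ ♔ ♗ ♘ ♖│1
  ─────────────────
  a b c d e f g h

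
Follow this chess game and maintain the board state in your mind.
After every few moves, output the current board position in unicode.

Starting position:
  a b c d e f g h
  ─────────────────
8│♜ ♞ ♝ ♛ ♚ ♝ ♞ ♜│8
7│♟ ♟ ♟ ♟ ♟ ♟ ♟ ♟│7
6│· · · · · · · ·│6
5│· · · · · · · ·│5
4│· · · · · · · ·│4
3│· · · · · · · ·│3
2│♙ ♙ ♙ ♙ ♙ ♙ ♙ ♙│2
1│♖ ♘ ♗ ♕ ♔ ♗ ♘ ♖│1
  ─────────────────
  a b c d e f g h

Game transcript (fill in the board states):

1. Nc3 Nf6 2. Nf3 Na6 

  a b c d e f g h
  ─────────────────
8│♜ · ♝ ♛ ♚ ♝ · ♜│8
7│♟ ♟ ♟ ♟ ♟ ♟ ♟ ♟│7
6│♞ · · · · ♞ · ·│6
5│· · · · · · · ·│5
4│· · · · · · · ·│4
3│· · ♘ · · ♘ · ·│3
2│♙ ♙ ♙ ♙ ♙ ♙ ♙ ♙│2
1│♖ · ♗ ♕ ♔ ♗ · ♖│1
  ─────────────────
  a b c d e f g h

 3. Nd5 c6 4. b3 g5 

  a b c d e f g h
  ─────────────────
8│♜ · ♝ ♛ ♚ ♝ · ♜│8
7│♟ ♟ · ♟ ♟ ♟ · ♟│7
6│♞ · ♟ · · ♞ · ·│6
5│· · · ♘ · · ♟ ·│5
4│· · · · · · · ·│4
3│· ♙ · · · ♘ · ·│3
2│♙ · ♙ ♙ ♙ ♙ ♙ ♙│2
1│♖ · ♗ ♕ ♔ ♗ · ♖│1
  ─────────────────
  a b c d e f g h

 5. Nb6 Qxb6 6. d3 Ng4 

  a b c d e f g h
  ─────────────────
8│♜ · ♝ · ♚ ♝ · ♜│8
7│♟ ♟ · ♟ ♟ ♟ · ♟│7
6│♞ ♛ ♟ · · · · ·│6
5│· · · · · · ♟ ·│5
4│· · · · · · ♞ ·│4
3│· ♙ · ♙ · ♘ · ·│3
2│♙ · ♙ · ♙ ♙ ♙ ♙│2
1│♖ · ♗ ♕ ♔ ♗ · ♖│1
  ─────────────────
  a b c d e f g h

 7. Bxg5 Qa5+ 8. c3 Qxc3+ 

  a b c d e f g h
  ─────────────────
8│♜ · ♝ · ♚ ♝ · ♜│8
7│♟ ♟ · ♟ ♟ ♟ · ♟│7
6│♞ · ♟ · · · · ·│6
5│· · · · · · ♗ ·│5
4│· · · · · · ♞ ·│4
3│· ♙ ♛ ♙ · ♘ · ·│3
2│♙ · · · ♙ ♙ ♙ ♙│2
1│♖ · · ♕ ♔ ♗ · ♖│1
  ─────────────────
  a b c d e f g h

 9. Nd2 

  a b c d e f g h
  ─────────────────
8│♜ · ♝ · ♚ ♝ · ♜│8
7│♟ ♟ · ♟ ♟ ♟ · ♟│7
6│♞ · ♟ · · · · ·│6
5│· · · · · · ♗ ·│5
4│· · · · · · ♞ ·│4
3│· ♙ ♛ ♙ · · · ·│3
2│♙ · · ♘ ♙ ♙ ♙ ♙│2
1│♖ · · ♕ ♔ ♗ · ♖│1
  ─────────────────
  a b c d e f g h


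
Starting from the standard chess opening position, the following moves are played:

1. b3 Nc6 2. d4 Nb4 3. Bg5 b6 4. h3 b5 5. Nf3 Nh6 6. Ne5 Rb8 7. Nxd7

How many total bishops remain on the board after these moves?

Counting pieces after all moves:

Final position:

  a b c d e f g h
  ─────────────────
8│· ♜ ♝ ♛ ♚ ♝ · ♜│8
7│♟ · ♟ ♘ ♟ ♟ ♟ ♟│7
6│· · · · · · · ♞│6
5│· ♟ · · · · ♗ ·│5
4│· ♞ · ♙ · · · ·│4
3│· ♙ · · · · · ♙│3
2│♙ · ♙ · ♙ ♙ ♙ ·│2
1│♖ ♘ · ♕ ♔ ♗ · ♖│1
  ─────────────────
  a b c d e f g h


4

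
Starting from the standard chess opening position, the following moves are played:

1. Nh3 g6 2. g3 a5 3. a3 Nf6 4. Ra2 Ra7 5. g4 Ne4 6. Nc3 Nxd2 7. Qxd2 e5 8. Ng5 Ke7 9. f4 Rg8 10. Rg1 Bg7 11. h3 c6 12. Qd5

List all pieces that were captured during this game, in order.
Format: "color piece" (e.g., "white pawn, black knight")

Tracking captures:
  Nxd2: captured white pawn
  Qxd2: captured black knight

white pawn, black knight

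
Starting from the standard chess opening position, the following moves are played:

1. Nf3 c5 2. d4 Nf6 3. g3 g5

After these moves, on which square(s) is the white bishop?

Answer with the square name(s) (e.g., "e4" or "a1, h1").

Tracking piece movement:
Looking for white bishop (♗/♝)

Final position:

  a b c d e f g h
  ─────────────────
8│♜ ♞ ♝ ♛ ♚ ♝ · ♜│8
7│♟ ♟ · ♟ ♟ ♟ · ♟│7
6│· · · · · ♞ · ·│6
5│· · ♟ · · · ♟ ·│5
4│· · · ♙ · · · ·│4
3│· · · · · ♘ ♙ ·│3
2│♙ ♙ ♙ · ♙ ♙ · ♙│2
1│♖ ♘ ♗ ♕ ♔ ♗ · ♖│1
  ─────────────────
  a b c d e f g h


c1, f1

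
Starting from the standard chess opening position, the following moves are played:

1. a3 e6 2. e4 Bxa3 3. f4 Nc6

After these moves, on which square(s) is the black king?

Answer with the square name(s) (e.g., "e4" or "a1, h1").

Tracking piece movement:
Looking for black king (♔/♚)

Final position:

  a b c d e f g h
  ─────────────────
8│♜ · ♝ ♛ ♚ · ♞ ♜│8
7│♟ ♟ ♟ ♟ · ♟ ♟ ♟│7
6│· · ♞ · ♟ · · ·│6
5│· · · · · · · ·│5
4│· · · · ♙ ♙ · ·│4
3│♝ · · · · · · ·│3
2│· ♙ ♙ ♙ · · ♙ ♙│2
1│♖ ♘ ♗ ♕ ♔ ♗ ♘ ♖│1
  ─────────────────
  a b c d e f g h


e8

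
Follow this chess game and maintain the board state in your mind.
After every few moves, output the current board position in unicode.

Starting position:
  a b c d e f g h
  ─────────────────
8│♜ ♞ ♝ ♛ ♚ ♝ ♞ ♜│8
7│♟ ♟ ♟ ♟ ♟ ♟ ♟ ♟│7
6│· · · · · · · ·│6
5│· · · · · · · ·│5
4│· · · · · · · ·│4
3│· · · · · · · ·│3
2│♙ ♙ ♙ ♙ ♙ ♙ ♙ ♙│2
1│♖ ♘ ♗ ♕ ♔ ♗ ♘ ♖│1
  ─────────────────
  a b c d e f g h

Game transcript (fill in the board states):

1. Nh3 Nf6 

  a b c d e f g h
  ─────────────────
8│♜ ♞ ♝ ♛ ♚ ♝ · ♜│8
7│♟ ♟ ♟ ♟ ♟ ♟ ♟ ♟│7
6│· · · · · ♞ · ·│6
5│· · · · · · · ·│5
4│· · · · · · · ·│4
3│· · · · · · · ♘│3
2│♙ ♙ ♙ ♙ ♙ ♙ ♙ ♙│2
1│♖ ♘ ♗ ♕ ♔ ♗ · ♖│1
  ─────────────────
  a b c d e f g h

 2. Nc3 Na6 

  a b c d e f g h
  ─────────────────
8│♜ · ♝ ♛ ♚ ♝ · ♜│8
7│♟ ♟ ♟ ♟ ♟ ♟ ♟ ♟│7
6│♞ · · · · ♞ · ·│6
5│· · · · · · · ·│5
4│· · · · · · · ·│4
3│· · ♘ · · · · ♘│3
2│♙ ♙ ♙ ♙ ♙ ♙ ♙ ♙│2
1│♖ · ♗ ♕ ♔ ♗ · ♖│1
  ─────────────────
  a b c d e f g h

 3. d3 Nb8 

  a b c d e f g h
  ─────────────────
8│♜ ♞ ♝ ♛ ♚ ♝ · ♜│8
7│♟ ♟ ♟ ♟ ♟ ♟ ♟ ♟│7
6│· · · · · ♞ · ·│6
5│· · · · · · · ·│5
4│· · · · · · · ·│4
3│· · ♘ ♙ · · · ♘│3
2│♙ ♙ ♙ · ♙ ♙ ♙ ♙│2
1│♖ · ♗ ♕ ♔ ♗ · ♖│1
  ─────────────────
  a b c d e f g h

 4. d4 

  a b c d e f g h
  ─────────────────
8│♜ ♞ ♝ ♛ ♚ ♝ · ♜│8
7│♟ ♟ ♟ ♟ ♟ ♟ ♟ ♟│7
6│· · · · · ♞ · ·│6
5│· · · · · · · ·│5
4│· · · ♙ · · · ·│4
3│· · ♘ · · · · ♘│3
2│♙ ♙ ♙ · ♙ ♙ ♙ ♙│2
1│♖ · ♗ ♕ ♔ ♗ · ♖│1
  ─────────────────
  a b c d e f g h


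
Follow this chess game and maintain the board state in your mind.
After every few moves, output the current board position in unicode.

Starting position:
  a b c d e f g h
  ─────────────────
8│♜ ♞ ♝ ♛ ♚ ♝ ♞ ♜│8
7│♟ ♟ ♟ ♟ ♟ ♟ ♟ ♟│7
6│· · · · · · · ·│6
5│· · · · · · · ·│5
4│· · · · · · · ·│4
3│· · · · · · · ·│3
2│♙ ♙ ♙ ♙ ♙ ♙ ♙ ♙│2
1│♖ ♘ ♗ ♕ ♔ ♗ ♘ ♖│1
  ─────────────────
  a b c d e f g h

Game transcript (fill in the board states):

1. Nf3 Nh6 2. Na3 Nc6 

  a b c d e f g h
  ─────────────────
8│♜ · ♝ ♛ ♚ ♝ · ♜│8
7│♟ ♟ ♟ ♟ ♟ ♟ ♟ ♟│7
6│· · ♞ · · · · ♞│6
5│· · · · · · · ·│5
4│· · · · · · · ·│4
3│♘ · · · · ♘ · ·│3
2│♙ ♙ ♙ ♙ ♙ ♙ ♙ ♙│2
1│♖ · ♗ ♕ ♔ ♗ · ♖│1
  ─────────────────
  a b c d e f g h

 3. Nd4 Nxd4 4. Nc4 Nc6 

  a b c d e f g h
  ─────────────────
8│♜ · ♝ ♛ ♚ ♝ · ♜│8
7│♟ ♟ ♟ ♟ ♟ ♟ ♟ ♟│7
6│· · ♞ · · · · ♞│6
5│· · · · · · · ·│5
4│· · ♘ · · · · ·│4
3│· · · · · · · ·│3
2│♙ ♙ ♙ ♙ ♙ ♙ ♙ ♙│2
1│♖ · ♗ ♕ ♔ ♗ · ♖│1
  ─────────────────
  a b c d e f g h

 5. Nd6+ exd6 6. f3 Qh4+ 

  a b c d e f g h
  ─────────────────
8│♜ · ♝ · ♚ ♝ · ♜│8
7│♟ ♟ ♟ ♟ · ♟ ♟ ♟│7
6│· · ♞ ♟ · · · ♞│6
5│· · · · · · · ·│5
4│· · · · · · · ♛│4
3│· · · · · ♙ · ·│3
2│♙ ♙ ♙ ♙ ♙ · ♙ ♙│2
1│♖ · ♗ ♕ ♔ ♗ · ♖│1
  ─────────────────
  a b c d e f g h

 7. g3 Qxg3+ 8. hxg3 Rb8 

  a b c d e f g h
  ─────────────────
8│· ♜ ♝ · ♚ ♝ · ♜│8
7│♟ ♟ ♟ ♟ · ♟ ♟ ♟│7
6│· · ♞ ♟ · · · ♞│6
5│· · · · · · · ·│5
4│· · · · · · · ·│4
3│· · · · · ♙ ♙ ·│3
2│♙ ♙ ♙ ♙ ♙ · · ·│2
1│♖ · ♗ ♕ ♔ ♗ · ♖│1
  ─────────────────
  a b c d e f g h

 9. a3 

  a b c d e f g h
  ─────────────────
8│· ♜ ♝ · ♚ ♝ · ♜│8
7│♟ ♟ ♟ ♟ · ♟ ♟ ♟│7
6│· · ♞ ♟ · · · ♞│6
5│· · · · · · · ·│5
4│· · · · · · · ·│4
3│♙ · · · · ♙ ♙ ·│3
2│· ♙ ♙ ♙ ♙ · · ·│2
1│♖ · ♗ ♕ ♔ ♗ · ♖│1
  ─────────────────
  a b c d e f g h


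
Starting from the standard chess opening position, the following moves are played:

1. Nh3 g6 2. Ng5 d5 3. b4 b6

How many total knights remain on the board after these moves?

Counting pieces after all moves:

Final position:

  a b c d e f g h
  ─────────────────
8│♜ ♞ ♝ ♛ ♚ ♝ ♞ ♜│8
7│♟ · ♟ · ♟ ♟ · ♟│7
6│· ♟ · · · · ♟ ·│6
5│· · · ♟ · · ♘ ·│5
4│· ♙ · · · · · ·│4
3│· · · · · · · ·│3
2│♙ · ♙ ♙ ♙ ♙ ♙ ♙│2
1│♖ ♘ ♗ ♕ ♔ ♗ · ♖│1
  ─────────────────
  a b c d e f g h


4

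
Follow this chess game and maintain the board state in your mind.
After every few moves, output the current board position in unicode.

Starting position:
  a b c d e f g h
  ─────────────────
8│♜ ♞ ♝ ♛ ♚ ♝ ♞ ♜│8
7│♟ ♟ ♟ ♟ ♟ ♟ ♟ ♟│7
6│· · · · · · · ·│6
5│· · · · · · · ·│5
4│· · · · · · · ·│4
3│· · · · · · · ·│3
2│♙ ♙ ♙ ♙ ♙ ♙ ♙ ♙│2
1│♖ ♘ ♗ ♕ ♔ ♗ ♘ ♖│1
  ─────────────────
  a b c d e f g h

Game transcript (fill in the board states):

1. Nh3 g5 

  a b c d e f g h
  ─────────────────
8│♜ ♞ ♝ ♛ ♚ ♝ ♞ ♜│8
7│♟ ♟ ♟ ♟ ♟ ♟ · ♟│7
6│· · · · · · · ·│6
5│· · · · · · ♟ ·│5
4│· · · · · · · ·│4
3│· · · · · · · ♘│3
2│♙ ♙ ♙ ♙ ♙ ♙ ♙ ♙│2
1│♖ ♘ ♗ ♕ ♔ ♗ · ♖│1
  ─────────────────
  a b c d e f g h

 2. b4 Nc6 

  a b c d e f g h
  ─────────────────
8│♜ · ♝ ♛ ♚ ♝ ♞ ♜│8
7│♟ ♟ ♟ ♟ ♟ ♟ · ♟│7
6│· · ♞ · · · · ·│6
5│· · · · · · ♟ ·│5
4│· ♙ · · · · · ·│4
3│· · · · · · · ♘│3
2│♙ · ♙ ♙ ♙ ♙ ♙ ♙│2
1│♖ ♘ ♗ ♕ ♔ ♗ · ♖│1
  ─────────────────
  a b c d e f g h

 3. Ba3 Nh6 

  a b c d e f g h
  ─────────────────
8│♜ · ♝ ♛ ♚ ♝ · ♜│8
7│♟ ♟ ♟ ♟ ♟ ♟ · ♟│7
6│· · ♞ · · · · ♞│6
5│· · · · · · ♟ ·│5
4│· ♙ · · · · · ·│4
3│♗ · · · · · · ♘│3
2│♙ · ♙ ♙ ♙ ♙ ♙ ♙│2
1│♖ ♘ · ♕ ♔ ♗ · ♖│1
  ─────────────────
  a b c d e f g h

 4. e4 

  a b c d e f g h
  ─────────────────
8│♜ · ♝ ♛ ♚ ♝ · ♜│8
7│♟ ♟ ♟ ♟ ♟ ♟ · ♟│7
6│· · ♞ · · · · ♞│6
5│· · · · · · ♟ ·│5
4│· ♙ · · ♙ · · ·│4
3│♗ · · · · · · ♘│3
2│♙ · ♙ ♙ · ♙ ♙ ♙│2
1│♖ ♘ · ♕ ♔ ♗ · ♖│1
  ─────────────────
  a b c d e f g h


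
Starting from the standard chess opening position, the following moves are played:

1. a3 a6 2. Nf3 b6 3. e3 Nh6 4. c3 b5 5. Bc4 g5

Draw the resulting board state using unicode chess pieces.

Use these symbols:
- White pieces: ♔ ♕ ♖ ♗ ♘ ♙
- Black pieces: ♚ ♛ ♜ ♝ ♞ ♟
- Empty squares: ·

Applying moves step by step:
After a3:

♜ ♞ ♝ ♛ ♚ ♝ ♞ ♜
♟ ♟ ♟ ♟ ♟ ♟ ♟ ♟
· · · · · · · ·
· · · · · · · ·
· · · · · · · ·
♙ · · · · · · ·
· ♙ ♙ ♙ ♙ ♙ ♙ ♙
♖ ♘ ♗ ♕ ♔ ♗ ♘ ♖


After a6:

♜ ♞ ♝ ♛ ♚ ♝ ♞ ♜
· ♟ ♟ ♟ ♟ ♟ ♟ ♟
♟ · · · · · · ·
· · · · · · · ·
· · · · · · · ·
♙ · · · · · · ·
· ♙ ♙ ♙ ♙ ♙ ♙ ♙
♖ ♘ ♗ ♕ ♔ ♗ ♘ ♖


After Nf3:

♜ ♞ ♝ ♛ ♚ ♝ ♞ ♜
· ♟ ♟ ♟ ♟ ♟ ♟ ♟
♟ · · · · · · ·
· · · · · · · ·
· · · · · · · ·
♙ · · · · ♘ · ·
· ♙ ♙ ♙ ♙ ♙ ♙ ♙
♖ ♘ ♗ ♕ ♔ ♗ · ♖


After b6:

♜ ♞ ♝ ♛ ♚ ♝ ♞ ♜
· · ♟ ♟ ♟ ♟ ♟ ♟
♟ ♟ · · · · · ·
· · · · · · · ·
· · · · · · · ·
♙ · · · · ♘ · ·
· ♙ ♙ ♙ ♙ ♙ ♙ ♙
♖ ♘ ♗ ♕ ♔ ♗ · ♖


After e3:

♜ ♞ ♝ ♛ ♚ ♝ ♞ ♜
· · ♟ ♟ ♟ ♟ ♟ ♟
♟ ♟ · · · · · ·
· · · · · · · ·
· · · · · · · ·
♙ · · · ♙ ♘ · ·
· ♙ ♙ ♙ · ♙ ♙ ♙
♖ ♘ ♗ ♕ ♔ ♗ · ♖


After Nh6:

♜ ♞ ♝ ♛ ♚ ♝ · ♜
· · ♟ ♟ ♟ ♟ ♟ ♟
♟ ♟ · · · · · ♞
· · · · · · · ·
· · · · · · · ·
♙ · · · ♙ ♘ · ·
· ♙ ♙ ♙ · ♙ ♙ ♙
♖ ♘ ♗ ♕ ♔ ♗ · ♖


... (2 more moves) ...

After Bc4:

♜ ♞ ♝ ♛ ♚ ♝ · ♜
· · ♟ ♟ ♟ ♟ ♟ ♟
♟ · · · · · · ♞
· ♟ · · · · · ·
· · ♗ · · · · ·
♙ · ♙ · ♙ ♘ · ·
· ♙ · ♙ · ♙ ♙ ♙
♖ ♘ ♗ ♕ ♔ · · ♖


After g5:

♜ ♞ ♝ ♛ ♚ ♝ · ♜
· · ♟ ♟ ♟ ♟ · ♟
♟ · · · · · · ♞
· ♟ · · · · ♟ ·
· · ♗ · · · · ·
♙ · ♙ · ♙ ♘ · ·
· ♙ · ♙ · ♙ ♙ ♙
♖ ♘ ♗ ♕ ♔ · · ♖



  a b c d e f g h
  ─────────────────
8│♜ ♞ ♝ ♛ ♚ ♝ · ♜│8
7│· · ♟ ♟ ♟ ♟ · ♟│7
6│♟ · · · · · · ♞│6
5│· ♟ · · · · ♟ ·│5
4│· · ♗ · · · · ·│4
3│♙ · ♙ · ♙ ♘ · ·│3
2│· ♙ · ♙ · ♙ ♙ ♙│2
1│♖ ♘ ♗ ♕ ♔ · · ♖│1
  ─────────────────
  a b c d e f g h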